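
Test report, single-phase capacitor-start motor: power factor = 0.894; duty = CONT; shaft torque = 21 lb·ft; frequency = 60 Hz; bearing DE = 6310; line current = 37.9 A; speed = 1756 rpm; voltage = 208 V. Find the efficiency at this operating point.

τ = 21 lb·ft × 1.356 = 28.48 N·m
ω = 2π × 1756/60 = 183.9 rad/s; P_out = τω = 28.48 × 183.9 = 5237 W
P_in = V·I·cosφ = 208 × 37.9 × 0.894 = 7048 W
η = P_out / P_in = 5237 / 7048 = 0.743 = 74.3%

74.3 %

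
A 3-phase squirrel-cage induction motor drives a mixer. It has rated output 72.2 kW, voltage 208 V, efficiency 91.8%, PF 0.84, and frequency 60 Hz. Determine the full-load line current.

P_out = 72.2 kW = 72200 W
P_in = P_out / η = 72200 / 0.918 = 78649 W
I_L = P_in / (√3·V_L·cosφ) = 78649 / (1.732 × 208 × 0.84) = 260 A

260 A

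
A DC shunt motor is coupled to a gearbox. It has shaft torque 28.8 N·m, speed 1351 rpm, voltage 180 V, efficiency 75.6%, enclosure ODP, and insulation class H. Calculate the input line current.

ω = 2π×1351/60 = 141.5 rad/s; P_out = τω = 28.8 × 141.5 = 4075 W
P_in = P_out / η = 4075 / 0.756 = 5390 W
I = P_in / V = 5390 / 180 = 29.9 A

29.9 A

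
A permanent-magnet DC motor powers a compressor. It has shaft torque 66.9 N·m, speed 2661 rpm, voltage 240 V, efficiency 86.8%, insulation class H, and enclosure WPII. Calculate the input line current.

ω = 2π×2661/60 = 278.7 rad/s; P_out = τω = 66.9 × 278.7 = 18645 W
P_in = P_out / η = 18645 / 0.868 = 21480 W
I = P_in / V = 21480 / 240 = 89.5 A

89.5 A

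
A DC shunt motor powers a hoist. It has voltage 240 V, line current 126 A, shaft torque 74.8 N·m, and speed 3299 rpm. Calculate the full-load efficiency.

ω = 2π × 3299/60 = 345.5 rad/s; P_out = τω = 74.8 × 345.5 = 25843 W
P_in = V·I = 240 × 126 = 30240 W
η = P_out / P_in = 25843 / 30240 = 0.855 = 85.5%

85.5 %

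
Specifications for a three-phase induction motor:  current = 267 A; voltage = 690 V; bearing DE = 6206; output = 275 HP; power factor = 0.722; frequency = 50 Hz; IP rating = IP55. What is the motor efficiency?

89.0 %

P_out = 275 × 746 = 205150 W
P_in = √3·V_L·I_L·cosφ = 1.732 × 690 × 267 × 0.722 = 230380 W
η = P_out / P_in = 205150 / 230380 = 0.890 = 89.0%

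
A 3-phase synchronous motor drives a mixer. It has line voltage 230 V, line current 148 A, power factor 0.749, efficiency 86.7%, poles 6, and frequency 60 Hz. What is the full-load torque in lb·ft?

P_in = √3·V·I·cosφ = 1.732 × 230 × 148 × 0.749 = 44159 W
P_out = η·P_in = 0.867 × 44159 = 38286 W
n = n_s = 120×60/6 = 1200 rpm (synchronous)
ω = 2π×1200/60 = 125.7 rad/s
τ = P_out/ω = 38286/125.7 = 304.6 N·m
In lb·ft: 304.6/1.356 = 225 lb·ft

225 lb·ft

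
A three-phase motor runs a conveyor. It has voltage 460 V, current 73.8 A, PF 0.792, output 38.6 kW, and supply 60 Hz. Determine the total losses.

7.97 kW

P_in = √3·V·I·cosφ = 1.732×460×73.8×0.792 = 46568 W
P_out = 38600 W
Losses = P_in − P_out = 46568 − 38600 = 7968 W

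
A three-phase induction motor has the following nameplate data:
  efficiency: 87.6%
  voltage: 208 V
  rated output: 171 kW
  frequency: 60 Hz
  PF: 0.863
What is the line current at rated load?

P_out = 171 kW = 171000 W
P_in = P_out / η = 171000 / 0.876 = 195205 W
I_L = P_in / (√3·V_L·cosφ) = 195205 / (1.732 × 208 × 0.863) = 628 A

628 A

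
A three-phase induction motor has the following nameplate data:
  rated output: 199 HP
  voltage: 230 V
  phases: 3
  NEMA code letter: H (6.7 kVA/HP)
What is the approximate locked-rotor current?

3350 A

S_LR = 6.7 × 199 = 1333.3 kVA
I_LR = S_LR/(√3·V_L) = 1333300/(1.732×230) = 3350 A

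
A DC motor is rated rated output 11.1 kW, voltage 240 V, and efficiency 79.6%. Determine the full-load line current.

P_out = 11.1 kW = 11100 W
P_in = P_out / η = 11100 / 0.796 = 13945 W
I = P_in / V = 13945 / 240 = 58.1 A

58.1 A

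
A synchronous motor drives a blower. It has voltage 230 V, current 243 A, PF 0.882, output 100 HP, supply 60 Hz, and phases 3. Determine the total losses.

10.8 kW

P_in = √3·V·I·cosφ = 1.732×230×243×0.882 = 85379 W
P_out = 100×746 = 74600 W
Losses = P_in − P_out = 85379 − 74600 = 10779 W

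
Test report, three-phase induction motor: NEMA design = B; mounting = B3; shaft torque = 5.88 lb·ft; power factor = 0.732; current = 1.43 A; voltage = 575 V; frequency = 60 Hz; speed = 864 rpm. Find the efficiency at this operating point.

τ = 5.88 lb·ft × 1.356 = 7.973 N·m
ω = 2π × 864/60 = 90.48 rad/s; P_out = τω = 7.973 × 90.48 = 721 W
P_in = √3·V_L·I_L·cosφ = 1.732 × 575 × 1.43 × 0.732 = 1042 W
η = P_out / P_in = 721 / 1042 = 0.692 = 69.2%

69.2 %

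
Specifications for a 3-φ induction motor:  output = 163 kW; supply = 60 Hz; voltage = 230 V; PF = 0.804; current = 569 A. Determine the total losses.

P_in = √3·V·I·cosφ = 1.732×230×569×0.804 = 182240 W
P_out = 163000 W
Losses = P_in − P_out = 182240 − 163000 = 19240 W

19.2 kW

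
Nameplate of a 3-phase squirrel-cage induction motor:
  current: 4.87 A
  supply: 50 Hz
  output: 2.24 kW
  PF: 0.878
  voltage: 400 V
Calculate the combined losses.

722 W

P_in = √3·V·I·cosφ = 1.732×400×4.87×0.878 = 2962 W
P_out = 2240 W
Losses = P_in − P_out = 2962 − 2240 = 722 W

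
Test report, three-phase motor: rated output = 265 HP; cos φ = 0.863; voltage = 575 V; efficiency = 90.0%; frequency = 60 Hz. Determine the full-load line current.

256 A

P_out = 265 × 746 = 197690 W
P_in = P_out / η = 197690 / 0.900 = 219656 W
I_L = P_in / (√3·V_L·cosφ) = 219656 / (1.732 × 575 × 0.863) = 256 A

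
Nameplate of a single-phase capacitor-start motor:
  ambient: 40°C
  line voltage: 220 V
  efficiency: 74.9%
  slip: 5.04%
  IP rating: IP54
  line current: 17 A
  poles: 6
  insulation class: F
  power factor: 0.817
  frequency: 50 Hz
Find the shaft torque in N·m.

23 N·m

P_in = V·I·cosφ = 220 × 17 × 0.817 = 3056 W
P_out = η·P_in = 0.749 × 3056 = 2289 W
n_s = 120×50/6 = 1000 rpm; n = 1000×(1−0.0504) = 950 rpm
ω = 2π×950/60 = 99.48 rad/s
τ = P_out/ω = 2289/99.48 = 23 N·m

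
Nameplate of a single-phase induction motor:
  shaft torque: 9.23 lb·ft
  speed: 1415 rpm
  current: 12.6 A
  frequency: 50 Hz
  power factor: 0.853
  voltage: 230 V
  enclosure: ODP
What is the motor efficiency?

τ = 9.23 lb·ft × 1.356 = 12.52 N·m
ω = 2π × 1415/60 = 148.2 rad/s; P_out = τω = 12.52 × 148.2 = 1855 W
P_in = V·I·cosφ = 230 × 12.6 × 0.853 = 2472 W
η = P_out / P_in = 1855 / 2472 = 0.750 = 75.0%

75.0 %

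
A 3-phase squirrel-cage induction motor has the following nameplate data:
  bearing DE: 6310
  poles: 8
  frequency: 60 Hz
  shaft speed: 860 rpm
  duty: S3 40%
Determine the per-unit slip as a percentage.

n_s = 120f/p = 120×60/8 = 900 rpm
s = (n_s − n)/n_s = (900 − 860)/900 = 0.0444

4.44 %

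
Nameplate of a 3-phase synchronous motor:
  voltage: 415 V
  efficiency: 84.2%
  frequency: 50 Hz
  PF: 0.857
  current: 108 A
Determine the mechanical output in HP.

P_in = √3·V·I·cosφ = 1.732 × 415 × 108 × 0.857 = 66527 W
P_out = η·P_in = 0.842 × 66527 = 56016 W
= 56016/746 = 75.1 HP

75.1 HP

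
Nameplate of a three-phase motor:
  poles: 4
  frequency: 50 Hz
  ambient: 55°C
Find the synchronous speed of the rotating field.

1500 rpm

n_s = 120f/p = 120×50/4 = 1500 rpm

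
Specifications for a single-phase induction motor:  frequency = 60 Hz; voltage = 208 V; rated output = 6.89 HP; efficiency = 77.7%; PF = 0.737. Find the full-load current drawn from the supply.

P_out = 6.89 × 746 = 5140 W
P_in = P_out / η = 5140 / 0.777 = 6615 W
I = P_in / (V·cosφ) = 6615 / (208 × 0.737) = 43.2 A

43.2 A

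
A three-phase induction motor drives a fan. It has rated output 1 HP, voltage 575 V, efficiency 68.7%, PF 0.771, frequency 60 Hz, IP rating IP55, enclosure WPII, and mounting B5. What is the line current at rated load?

1.41 A

P_out = 1 × 746 = 746 W
P_in = P_out / η = 746 / 0.687 = 1086 W
I_L = P_in / (√3·V_L·cosφ) = 1086 / (1.732 × 575 × 0.771) = 1.41 A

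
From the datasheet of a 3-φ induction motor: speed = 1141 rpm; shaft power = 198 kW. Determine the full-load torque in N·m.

ω = 2π × 1141/60 = 119.5 rad/s
τ = P/ω = 198000/119.5 = 1660 N·m

1660 N·m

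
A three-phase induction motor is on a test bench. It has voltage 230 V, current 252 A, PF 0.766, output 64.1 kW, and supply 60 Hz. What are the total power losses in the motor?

12800 W

P_in = √3·V·I·cosφ = 1.732×230×252×0.766 = 76896 W
P_out = 64100 W
Losses = P_in − P_out = 76896 − 64100 = 12796 W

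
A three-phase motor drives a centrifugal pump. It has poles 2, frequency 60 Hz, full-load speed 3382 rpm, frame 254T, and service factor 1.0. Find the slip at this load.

6.1 %

n_s = 120f/p = 120×60/2 = 3600 rpm
s = (n_s − n)/n_s = (3600 − 3382)/3600 = 0.0606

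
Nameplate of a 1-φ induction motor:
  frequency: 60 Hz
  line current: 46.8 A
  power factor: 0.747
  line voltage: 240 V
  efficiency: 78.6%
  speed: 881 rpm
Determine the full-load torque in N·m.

P_in = V·I·cosφ = 240 × 46.8 × 0.747 = 8390 W
P_out = η·P_in = 0.786 × 8390 = 6595 W
n = 881 rpm
ω = 2π×881/60 = 92.26 rad/s
τ = P_out/ω = 6595/92.26 = 71.5 N·m

71.5 N·m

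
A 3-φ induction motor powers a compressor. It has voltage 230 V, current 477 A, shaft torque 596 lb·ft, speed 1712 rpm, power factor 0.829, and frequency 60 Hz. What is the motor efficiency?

τ = 596 lb·ft × 1.356 = 808.2 N·m
ω = 2π × 1712/60 = 179.3 rad/s; P_out = τω = 808.2 × 179.3 = 144910 W
P_in = √3·V_L·I_L·cosφ = 1.732 × 230 × 477 × 0.829 = 157525 W
η = P_out / P_in = 144910 / 157525 = 0.920 = 92.0%

92.0 %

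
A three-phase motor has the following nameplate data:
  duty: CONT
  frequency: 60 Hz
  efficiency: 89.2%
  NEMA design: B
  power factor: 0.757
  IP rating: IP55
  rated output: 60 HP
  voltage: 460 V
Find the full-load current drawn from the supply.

83.2 A

P_out = 60 × 746 = 44760 W
P_in = P_out / η = 44760 / 0.892 = 50179 W
I_L = P_in / (√3·V_L·cosφ) = 50179 / (1.732 × 460 × 0.757) = 83.2 A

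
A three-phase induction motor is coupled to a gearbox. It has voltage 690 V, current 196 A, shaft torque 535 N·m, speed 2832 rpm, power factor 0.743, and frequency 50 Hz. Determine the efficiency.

91.2 %

ω = 2π × 2832/60 = 296.6 rad/s; P_out = τω = 535 × 296.6 = 158681 W
P_in = √3·V_L·I_L·cosφ = 1.732 × 690 × 196 × 0.743 = 174037 W
η = P_out / P_in = 158681 / 174037 = 0.912 = 91.2%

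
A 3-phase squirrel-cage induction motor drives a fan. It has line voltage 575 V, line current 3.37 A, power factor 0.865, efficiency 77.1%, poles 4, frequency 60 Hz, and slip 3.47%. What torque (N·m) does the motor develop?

P_in = √3·V·I·cosφ = 1.732 × 575 × 3.37 × 0.865 = 2903 W
P_out = η·P_in = 0.771 × 2903 = 2238 W
n_s = 120×60/4 = 1800 rpm; n = 1800×(1−0.0347) = 1738 rpm
ω = 2π×1738/60 = 182 rad/s
τ = P_out/ω = 2238/182 = 12.3 N·m

12.3 N·m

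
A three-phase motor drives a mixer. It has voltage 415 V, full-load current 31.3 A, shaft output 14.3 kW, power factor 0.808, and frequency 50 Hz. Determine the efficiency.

78.7 %

P_out = 14.3 kW = 14300 W
P_in = √3·V_L·I_L·cosφ = 1.732 × 415 × 31.3 × 0.808 = 18178 W
η = P_out / P_in = 14300 / 18178 = 0.787 = 78.7%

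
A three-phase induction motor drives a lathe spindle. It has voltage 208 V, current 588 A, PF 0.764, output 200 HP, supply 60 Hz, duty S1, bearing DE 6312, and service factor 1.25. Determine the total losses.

P_in = √3·V·I·cosφ = 1.732×208×588×0.764 = 161839 W
P_out = 200×746 = 149200 W
Losses = P_in − P_out = 161839 − 149200 = 12639 W

12600 W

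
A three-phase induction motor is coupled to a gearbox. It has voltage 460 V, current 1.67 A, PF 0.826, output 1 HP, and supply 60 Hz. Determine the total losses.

P_in = √3·V·I·cosφ = 1.732×460×1.67×0.826 = 1099 W
P_out = 1×746 = 746 W
Losses = P_in − P_out = 1099 − 746 = 353 W

353 W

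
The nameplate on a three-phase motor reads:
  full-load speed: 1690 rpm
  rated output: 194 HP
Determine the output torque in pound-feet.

603 lb·ft

P_out = 194 × 746 = 144724 W
ω = 2π × 1690/60 = 177 rad/s
τ = P_out/ω = 144724/177 = 817.6 N·m
In lb·ft: 817.6/1.356 = 603 lb·ft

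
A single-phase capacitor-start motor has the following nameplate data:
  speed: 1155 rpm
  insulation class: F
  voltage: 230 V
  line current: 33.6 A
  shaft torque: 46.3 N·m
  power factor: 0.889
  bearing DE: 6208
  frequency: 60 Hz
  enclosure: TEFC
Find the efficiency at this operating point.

ω = 2π × 1155/60 = 121 rad/s; P_out = τω = 46.3 × 121 = 5602 W
P_in = V·I·cosφ = 230 × 33.6 × 0.889 = 6870 W
η = P_out / P_in = 5602 / 6870 = 0.815 = 81.5%

81.5 %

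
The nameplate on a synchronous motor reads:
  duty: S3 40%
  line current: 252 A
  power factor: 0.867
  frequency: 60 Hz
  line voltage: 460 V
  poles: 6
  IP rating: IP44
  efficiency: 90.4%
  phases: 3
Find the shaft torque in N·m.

1250 N·m

P_in = √3·V·I·cosφ = 1.732 × 460 × 252 × 0.867 = 174071 W
P_out = η·P_in = 0.904 × 174071 = 157360 W
n = n_s = 120×60/6 = 1200 rpm (synchronous)
ω = 2π×1200/60 = 125.7 rad/s
τ = P_out/ω = 157360/125.7 = 1250 N·m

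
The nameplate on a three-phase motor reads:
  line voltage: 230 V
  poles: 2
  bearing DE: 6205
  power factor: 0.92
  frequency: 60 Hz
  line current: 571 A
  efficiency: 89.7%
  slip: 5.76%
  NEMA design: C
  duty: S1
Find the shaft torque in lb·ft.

390 lb·ft

P_in = √3·V·I·cosφ = 1.732 × 230 × 571 × 0.92 = 209266 W
P_out = η·P_in = 0.897 × 209266 = 187712 W
n_s = 120×60/2 = 3600 rpm; n = 3600×(1−0.0576) = 3393 rpm
ω = 2π×3393/60 = 355.3 rad/s
τ = P_out/ω = 187712/355.3 = 528.3 N·m
In lb·ft: 528.3/1.356 = 390 lb·ft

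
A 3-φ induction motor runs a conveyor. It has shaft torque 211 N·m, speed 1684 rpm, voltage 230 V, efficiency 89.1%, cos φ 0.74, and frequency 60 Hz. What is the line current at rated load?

ω = 2π×1684/60 = 176.3 rad/s; P_out = τω = 211 × 176.3 = 37199 W
P_in = P_out / η = 37199 / 0.891 = 41750 W
I_L = P_in / (√3·V_L·cosφ) = 41750 / (1.732 × 230 × 0.74) = 142 A

142 A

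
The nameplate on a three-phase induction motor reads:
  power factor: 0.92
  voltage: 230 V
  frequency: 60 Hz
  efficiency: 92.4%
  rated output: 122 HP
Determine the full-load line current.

269 A

P_out = 122 × 746 = 91012 W
P_in = P_out / η = 91012 / 0.924 = 98498 W
I_L = P_in / (√3·V_L·cosφ) = 98498 / (1.732 × 230 × 0.92) = 269 A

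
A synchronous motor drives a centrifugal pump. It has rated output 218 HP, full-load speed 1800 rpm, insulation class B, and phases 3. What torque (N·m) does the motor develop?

P_out = 218 × 746 = 162628 W
ω = 2π × 1800/60 = 188.5 rad/s
τ = P_out/ω = 162628/188.5 = 863 N·m

863 N·m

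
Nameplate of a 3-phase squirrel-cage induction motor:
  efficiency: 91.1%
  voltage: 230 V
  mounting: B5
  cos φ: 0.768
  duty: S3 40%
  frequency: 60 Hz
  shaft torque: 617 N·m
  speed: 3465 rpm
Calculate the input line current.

803 A

ω = 2π×3465/60 = 362.9 rad/s; P_out = τω = 617 × 362.9 = 223909 W
P_in = P_out / η = 223909 / 0.911 = 245784 W
I_L = P_in / (√3·V_L·cosφ) = 245784 / (1.732 × 230 × 0.768) = 803 A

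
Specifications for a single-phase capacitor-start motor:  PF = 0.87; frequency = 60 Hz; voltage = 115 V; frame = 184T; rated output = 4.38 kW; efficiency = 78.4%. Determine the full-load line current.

55.8 A

P_out = 4.38 kW = 4380 W
P_in = P_out / η = 4380 / 0.784 = 5587 W
I = P_in / (V·cosφ) = 5587 / (115 × 0.87) = 55.8 A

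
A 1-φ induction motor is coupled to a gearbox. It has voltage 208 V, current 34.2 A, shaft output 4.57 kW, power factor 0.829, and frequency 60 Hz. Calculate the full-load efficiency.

77.5 %

P_out = 4.57 kW = 4570 W
P_in = V·I·cosφ = 208 × 34.2 × 0.829 = 5897 W
η = P_out / P_in = 4570 / 5897 = 0.775 = 77.5%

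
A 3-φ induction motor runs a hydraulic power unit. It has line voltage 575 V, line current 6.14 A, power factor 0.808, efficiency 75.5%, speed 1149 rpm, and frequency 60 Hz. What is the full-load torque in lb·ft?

22.9 lb·ft

P_in = √3·V·I·cosφ = 1.732 × 575 × 6.14 × 0.808 = 4941 W
P_out = η·P_in = 0.755 × 4941 = 3730 W
n = 1149 rpm
ω = 2π×1149/60 = 120.3 rad/s
τ = P_out/ω = 3730/120.3 = 31.01 N·m
In lb·ft: 31.01/1.356 = 22.9 lb·ft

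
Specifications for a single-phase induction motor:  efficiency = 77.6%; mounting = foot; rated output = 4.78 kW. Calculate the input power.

P_out = 4780 W
P_in = P_out/η = 4780/0.776 = 6160 W = 6.16 kW

6.16 kW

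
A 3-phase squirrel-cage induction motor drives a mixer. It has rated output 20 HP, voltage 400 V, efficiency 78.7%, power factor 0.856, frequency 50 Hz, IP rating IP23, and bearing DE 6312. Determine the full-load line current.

P_out = 20 × 746 = 14920 W
P_in = P_out / η = 14920 / 0.787 = 18958 W
I_L = P_in / (√3·V_L·cosφ) = 18958 / (1.732 × 400 × 0.856) = 32 A

32 A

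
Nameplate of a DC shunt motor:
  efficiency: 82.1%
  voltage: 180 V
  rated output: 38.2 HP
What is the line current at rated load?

P_out = 38.2 × 746 = 28497 W
P_in = P_out / η = 28497 / 0.821 = 34710 W
I = P_in / V = 34710 / 180 = 193 A

193 A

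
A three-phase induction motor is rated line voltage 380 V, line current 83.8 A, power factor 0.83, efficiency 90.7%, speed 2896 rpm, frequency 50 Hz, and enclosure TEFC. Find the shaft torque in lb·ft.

101 lb·ft

P_in = √3·V·I·cosφ = 1.732 × 380 × 83.8 × 0.83 = 45778 W
P_out = η·P_in = 0.907 × 45778 = 41521 W
n = 2896 rpm
ω = 2π×2896/60 = 303.3 rad/s
τ = P_out/ω = 41521/303.3 = 136.9 N·m
In lb·ft: 136.9/1.356 = 101 lb·ft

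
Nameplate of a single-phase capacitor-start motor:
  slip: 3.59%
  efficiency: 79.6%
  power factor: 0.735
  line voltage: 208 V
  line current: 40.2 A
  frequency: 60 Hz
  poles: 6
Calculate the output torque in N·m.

40.4 N·m

P_in = V·I·cosφ = 208 × 40.2 × 0.735 = 6146 W
P_out = η·P_in = 0.796 × 6146 = 4892 W
n_s = 120×60/6 = 1200 rpm; n = 1200×(1−0.0359) = 1157 rpm
ω = 2π×1157/60 = 121.2 rad/s
τ = P_out/ω = 4892/121.2 = 40.4 N·m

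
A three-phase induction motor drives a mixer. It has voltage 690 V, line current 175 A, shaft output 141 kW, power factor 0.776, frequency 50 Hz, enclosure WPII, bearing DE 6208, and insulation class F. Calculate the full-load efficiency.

P_out = 141 kW = 141000 W
P_in = √3·V_L·I_L·cosφ = 1.732 × 690 × 175 × 0.776 = 162292 W
η = P_out / P_in = 141000 / 162292 = 0.869 = 86.9%

86.9 %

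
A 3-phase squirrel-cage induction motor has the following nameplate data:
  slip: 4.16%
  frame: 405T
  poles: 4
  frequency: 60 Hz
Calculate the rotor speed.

1725 rpm

n_s = 120f/p = 120×60/4 = 1800 rpm
n = n_s(1 − s) = 1800 × (1 − 0.0416) = 1725 rpm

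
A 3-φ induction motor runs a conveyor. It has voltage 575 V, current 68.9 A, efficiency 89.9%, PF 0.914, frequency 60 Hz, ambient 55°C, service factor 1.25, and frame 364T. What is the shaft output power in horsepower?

75.6 HP

P_in = √3·V·I·cosφ = 1.732 × 575 × 68.9 × 0.914 = 62716 W
P_out = η·P_in = 0.899 × 62716 = 56382 W
= 56382/746 = 75.6 HP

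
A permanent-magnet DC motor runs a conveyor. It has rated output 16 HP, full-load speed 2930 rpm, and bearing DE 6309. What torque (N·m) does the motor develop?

P_out = 16 × 746 = 11936 W
ω = 2π × 2930/60 = 306.8 rad/s
τ = P_out/ω = 11936/306.8 = 38.9 N·m

38.9 N·m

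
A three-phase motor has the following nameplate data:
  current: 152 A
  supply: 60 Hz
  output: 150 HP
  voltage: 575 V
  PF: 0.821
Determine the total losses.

P_in = √3·V·I·cosφ = 1.732×575×152×0.821 = 124280 W
P_out = 150×746 = 111900 W
Losses = P_in − P_out = 124280 − 111900 = 12380 W

12400 W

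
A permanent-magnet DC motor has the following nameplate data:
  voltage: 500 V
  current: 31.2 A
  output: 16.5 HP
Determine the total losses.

P_in = V·I = 500×31.2 = 15600 W
P_out = 16.5×746 = 12309 W
Losses = P_in − P_out = 15600 − 12309 = 3291 W

3.29 kW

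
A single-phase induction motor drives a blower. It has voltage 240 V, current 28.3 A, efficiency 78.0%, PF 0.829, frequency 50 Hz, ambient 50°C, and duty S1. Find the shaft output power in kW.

P_in = V·I·cosφ = 240 × 28.3 × 0.829 = 5631 W
P_out = η·P_in = 0.78 × 5631 = 4392 W

4.39 kW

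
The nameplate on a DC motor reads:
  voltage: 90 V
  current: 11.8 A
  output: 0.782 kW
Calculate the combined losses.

P_in = V·I = 90×11.8 = 1062 W
P_out = 782 W
Losses = P_in − P_out = 1062 − 782 = 280 W

280 W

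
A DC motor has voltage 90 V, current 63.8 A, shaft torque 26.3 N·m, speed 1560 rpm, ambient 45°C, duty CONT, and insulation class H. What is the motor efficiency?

74.8 %

ω = 2π × 1560/60 = 163.4 rad/s; P_out = τω = 26.3 × 163.4 = 4297 W
P_in = V·I = 90 × 63.8 = 5742 W
η = P_out / P_in = 4297 / 5742 = 0.748 = 74.8%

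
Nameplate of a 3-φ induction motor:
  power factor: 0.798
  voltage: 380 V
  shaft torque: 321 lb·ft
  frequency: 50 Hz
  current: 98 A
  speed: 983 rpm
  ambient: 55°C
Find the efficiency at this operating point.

87.0 %

τ = 321 lb·ft × 1.356 = 435.3 N·m
ω = 2π × 983/60 = 102.9 rad/s; P_out = τω = 435.3 × 102.9 = 44792 W
P_in = √3·V_L·I_L·cosφ = 1.732 × 380 × 98 × 0.798 = 51471 W
η = P_out / P_in = 44792 / 51471 = 0.870 = 87.0%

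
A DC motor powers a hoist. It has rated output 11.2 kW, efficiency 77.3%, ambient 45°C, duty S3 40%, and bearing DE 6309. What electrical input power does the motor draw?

P_out = 11200 W
P_in = P_out/η = 11200/0.773 = 14489 W = 14.5 kW

14.5 kW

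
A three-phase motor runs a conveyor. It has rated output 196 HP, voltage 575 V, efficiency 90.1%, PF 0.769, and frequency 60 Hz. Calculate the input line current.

P_out = 196 × 746 = 146216 W
P_in = P_out / η = 146216 / 0.901 = 162282 W
I_L = P_in / (√3·V_L·cosφ) = 162282 / (1.732 × 575 × 0.769) = 212 A

212 A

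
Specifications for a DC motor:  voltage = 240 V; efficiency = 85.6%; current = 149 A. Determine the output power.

30.6 kW

P_in = V·I = 240 × 149 = 35760 W
P_out = η·P_in = 0.856 × 35760 = 30611 W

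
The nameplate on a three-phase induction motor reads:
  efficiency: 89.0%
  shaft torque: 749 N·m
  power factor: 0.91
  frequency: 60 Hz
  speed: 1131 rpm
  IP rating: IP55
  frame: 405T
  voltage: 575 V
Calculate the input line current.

110 A

ω = 2π×1131/60 = 118.4 rad/s; P_out = τω = 749 × 118.4 = 88682 W
P_in = P_out / η = 88682 / 0.890 = 99643 W
I_L = P_in / (√3·V_L·cosφ) = 99643 / (1.732 × 575 × 0.91) = 110 A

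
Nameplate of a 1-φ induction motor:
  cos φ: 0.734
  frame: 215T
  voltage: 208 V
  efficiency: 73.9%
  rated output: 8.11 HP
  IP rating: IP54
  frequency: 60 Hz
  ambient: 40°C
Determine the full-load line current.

53.6 A

P_out = 8.11 × 746 = 6050 W
P_in = P_out / η = 6050 / 0.739 = 8187 W
I = P_in / (V·cosφ) = 8187 / (208 × 0.734) = 53.6 A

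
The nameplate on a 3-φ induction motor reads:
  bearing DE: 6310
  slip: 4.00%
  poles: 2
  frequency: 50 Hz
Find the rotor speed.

2880 rpm

n_s = 120f/p = 120×50/2 = 3000 rpm
n = n_s(1 − s) = 3000 × (1 − 0.04) = 2880 rpm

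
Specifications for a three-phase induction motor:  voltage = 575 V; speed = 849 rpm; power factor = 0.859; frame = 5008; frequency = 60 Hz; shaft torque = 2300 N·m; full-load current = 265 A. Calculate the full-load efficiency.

ω = 2π × 849/60 = 88.91 rad/s; P_out = τω = 2300 × 88.91 = 204493 W
P_in = √3·V_L·I_L·cosφ = 1.732 × 575 × 265 × 0.859 = 226702 W
η = P_out / P_in = 204493 / 226702 = 0.902 = 90.2%

90.2 %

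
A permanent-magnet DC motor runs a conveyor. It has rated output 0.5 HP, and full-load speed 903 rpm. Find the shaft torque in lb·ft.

P_out = 0.5 × 746 = 373 W
ω = 2π × 903/60 = 94.56 rad/s
τ = P_out/ω = 373/94.56 = 3.945 N·m
In lb·ft: 3.945/1.356 = 2.91 lb·ft

2.91 lb·ft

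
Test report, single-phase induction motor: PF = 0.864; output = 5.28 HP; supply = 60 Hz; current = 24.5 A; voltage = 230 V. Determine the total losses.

P_in = V·I·cosφ = 230×24.5×0.864 = 4869 W
P_out = 5.28×746 = 3939 W
Losses = P_in − P_out = 4869 − 3939 = 930 W

930 W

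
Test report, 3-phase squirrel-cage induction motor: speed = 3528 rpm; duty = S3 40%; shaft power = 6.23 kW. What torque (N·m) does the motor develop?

ω = 2π × 3528/60 = 369.5 rad/s
τ = P/ω = 6230/369.5 = 16.9 N·m

16.9 N·m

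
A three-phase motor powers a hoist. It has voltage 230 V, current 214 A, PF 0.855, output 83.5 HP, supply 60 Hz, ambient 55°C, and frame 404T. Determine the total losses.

10600 W

P_in = √3·V·I·cosφ = 1.732×230×214×0.855 = 72888 W
P_out = 83.5×746 = 62291 W
Losses = P_in − P_out = 72888 − 62291 = 10597 W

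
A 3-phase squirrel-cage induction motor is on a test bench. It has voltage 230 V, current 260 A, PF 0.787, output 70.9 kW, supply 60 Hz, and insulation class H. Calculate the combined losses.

P_in = √3·V·I·cosφ = 1.732×230×260×0.787 = 81512 W
P_out = 70900 W
Losses = P_in − P_out = 81512 − 70900 = 10612 W

10600 W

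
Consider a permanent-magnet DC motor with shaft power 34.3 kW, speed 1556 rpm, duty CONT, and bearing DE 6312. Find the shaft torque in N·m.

211 N·m

ω = 2π × 1556/60 = 162.9 rad/s
τ = P/ω = 34300/162.9 = 211 N·m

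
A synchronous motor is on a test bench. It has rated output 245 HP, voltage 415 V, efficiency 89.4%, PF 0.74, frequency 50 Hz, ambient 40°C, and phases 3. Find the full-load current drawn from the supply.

P_out = 245 × 746 = 182770 W
P_in = P_out / η = 182770 / 0.894 = 204441 W
I_L = P_in / (√3·V_L·cosφ) = 204441 / (1.732 × 415 × 0.74) = 384 A

384 A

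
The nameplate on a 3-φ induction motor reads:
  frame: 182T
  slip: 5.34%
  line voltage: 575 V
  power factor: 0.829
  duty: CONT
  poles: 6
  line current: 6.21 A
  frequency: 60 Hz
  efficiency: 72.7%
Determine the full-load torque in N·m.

31.3 N·m

P_in = √3·V·I·cosφ = 1.732 × 575 × 6.21 × 0.829 = 5127 W
P_out = η·P_in = 0.727 × 5127 = 3727 W
n_s = 120×60/6 = 1200 rpm; n = 1200×(1−0.0534) = 1136 rpm
ω = 2π×1136/60 = 119 rad/s
τ = P_out/ω = 3727/119 = 31.3 N·m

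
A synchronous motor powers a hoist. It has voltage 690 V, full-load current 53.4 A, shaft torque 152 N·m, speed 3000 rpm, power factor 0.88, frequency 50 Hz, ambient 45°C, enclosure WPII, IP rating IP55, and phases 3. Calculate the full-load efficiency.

ω = 2π × 3000/60 = 314.2 rad/s; P_out = τω = 152 × 314.2 = 47758 W
P_in = √3·V_L·I_L·cosφ = 1.732 × 690 × 53.4 × 0.88 = 56159 W
η = P_out / P_in = 47758 / 56159 = 0.850 = 85.0%

85.0 %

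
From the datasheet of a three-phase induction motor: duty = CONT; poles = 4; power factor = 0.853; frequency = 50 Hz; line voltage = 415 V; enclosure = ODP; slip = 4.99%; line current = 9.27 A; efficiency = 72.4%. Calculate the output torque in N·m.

P_in = √3·V·I·cosφ = 1.732 × 415 × 9.27 × 0.853 = 5684 W
P_out = η·P_in = 0.724 × 5684 = 4115 W
n_s = 120×50/4 = 1500 rpm; n = 1500×(1−0.0499) = 1425 rpm
ω = 2π×1425/60 = 149.2 rad/s
τ = P_out/ω = 4115/149.2 = 27.6 N·m

27.6 N·m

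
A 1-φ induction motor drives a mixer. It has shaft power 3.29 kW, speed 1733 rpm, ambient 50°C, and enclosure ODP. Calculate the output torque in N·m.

18.1 N·m

ω = 2π × 1733/60 = 181.5 rad/s
τ = P/ω = 3290/181.5 = 18.1 N·m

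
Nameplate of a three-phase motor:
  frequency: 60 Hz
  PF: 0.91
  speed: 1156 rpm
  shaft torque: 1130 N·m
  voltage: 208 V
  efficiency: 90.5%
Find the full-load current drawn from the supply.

461 A

ω = 2π×1156/60 = 121.1 rad/s; P_out = τω = 1130 × 121.1 = 136843 W
P_in = P_out / η = 136843 / 0.905 = 151208 W
I_L = P_in / (√3·V_L·cosφ) = 151208 / (1.732 × 208 × 0.91) = 461 A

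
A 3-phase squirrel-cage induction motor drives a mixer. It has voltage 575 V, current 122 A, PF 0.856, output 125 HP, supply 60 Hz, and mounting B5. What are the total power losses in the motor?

10.8 kW

P_in = √3·V·I·cosφ = 1.732×575×122×0.856 = 104004 W
P_out = 125×746 = 93250 W
Losses = P_in − P_out = 104004 − 93250 = 10754 W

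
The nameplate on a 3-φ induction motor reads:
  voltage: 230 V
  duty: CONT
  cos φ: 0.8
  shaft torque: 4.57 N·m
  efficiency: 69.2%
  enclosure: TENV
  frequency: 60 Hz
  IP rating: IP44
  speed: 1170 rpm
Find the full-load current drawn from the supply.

ω = 2π×1170/60 = 122.5 rad/s; P_out = τω = 4.57 × 122.5 = 560 W
P_in = P_out / η = 560 / 0.692 = 809 W
I_L = P_in / (√3·V_L·cosφ) = 809 / (1.732 × 230 × 0.8) = 2.54 A

2.54 A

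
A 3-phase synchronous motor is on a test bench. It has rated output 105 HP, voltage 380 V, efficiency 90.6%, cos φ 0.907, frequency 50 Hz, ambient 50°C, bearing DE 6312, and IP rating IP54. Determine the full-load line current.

145 A

P_out = 105 × 746 = 78330 W
P_in = P_out / η = 78330 / 0.906 = 86457 W
I_L = P_in / (√3·V_L·cosφ) = 86457 / (1.732 × 380 × 0.907) = 145 A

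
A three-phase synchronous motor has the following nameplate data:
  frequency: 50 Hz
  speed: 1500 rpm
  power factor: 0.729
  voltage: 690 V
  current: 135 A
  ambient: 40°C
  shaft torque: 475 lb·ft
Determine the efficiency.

86.0 %

τ = 475 lb·ft × 1.356 = 644.1 N·m
ω = 2π × 1500/60 = 157.1 rad/s; P_out = τω = 644.1 × 157.1 = 101188 W
P_in = √3·V_L·I_L·cosφ = 1.732 × 690 × 135 × 0.729 = 117614 W
η = P_out / P_in = 101188 / 117614 = 0.860 = 86.0%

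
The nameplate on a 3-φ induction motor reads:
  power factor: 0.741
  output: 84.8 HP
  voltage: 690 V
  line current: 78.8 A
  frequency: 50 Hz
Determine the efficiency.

P_out = 84.8 × 746 = 63261 W
P_in = √3·V_L·I_L·cosφ = 1.732 × 690 × 78.8 × 0.741 = 69782 W
η = P_out / P_in = 63261 / 69782 = 0.907 = 90.7%

90.7 %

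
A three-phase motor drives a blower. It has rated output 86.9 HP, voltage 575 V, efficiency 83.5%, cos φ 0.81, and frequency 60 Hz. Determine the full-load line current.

P_out = 86.9 × 746 = 64827 W
P_in = P_out / η = 64827 / 0.835 = 77637 W
I_L = P_in / (√3·V_L·cosφ) = 77637 / (1.732 × 575 × 0.81) = 96.2 A

96.2 A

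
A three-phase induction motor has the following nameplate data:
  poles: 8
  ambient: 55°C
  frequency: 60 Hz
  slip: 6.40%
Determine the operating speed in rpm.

n_s = 120f/p = 120×60/8 = 900 rpm
n = n_s(1 − s) = 900 × (1 − 0.064) = 842 rpm

842 rpm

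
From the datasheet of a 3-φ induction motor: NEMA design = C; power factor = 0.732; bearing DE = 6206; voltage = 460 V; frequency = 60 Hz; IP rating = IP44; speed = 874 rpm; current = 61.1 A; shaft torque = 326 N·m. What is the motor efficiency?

83.7 %

ω = 2π × 874/60 = 91.53 rad/s; P_out = τω = 326 × 91.53 = 29839 W
P_in = √3·V_L·I_L·cosφ = 1.732 × 460 × 61.1 × 0.732 = 35633 W
η = P_out / P_in = 29839 / 35633 = 0.837 = 83.7%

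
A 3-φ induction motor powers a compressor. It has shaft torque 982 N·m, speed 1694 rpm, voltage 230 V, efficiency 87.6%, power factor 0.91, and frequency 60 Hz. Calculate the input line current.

549 A

ω = 2π×1694/60 = 177.4 rad/s; P_out = τω = 982 × 177.4 = 174207 W
P_in = P_out / η = 174207 / 0.876 = 198866 W
I_L = P_in / (√3·V_L·cosφ) = 198866 / (1.732 × 230 × 0.91) = 549 A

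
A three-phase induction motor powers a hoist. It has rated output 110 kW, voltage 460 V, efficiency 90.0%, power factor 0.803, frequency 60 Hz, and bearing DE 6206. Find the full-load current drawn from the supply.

191 A

P_out = 110 kW = 110000 W
P_in = P_out / η = 110000 / 0.900 = 122222 W
I_L = P_in / (√3·V_L·cosφ) = 122222 / (1.732 × 460 × 0.803) = 191 A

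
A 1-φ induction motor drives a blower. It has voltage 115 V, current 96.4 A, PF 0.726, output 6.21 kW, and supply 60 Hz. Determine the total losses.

P_in = V·I·cosφ = 115×96.4×0.726 = 8048 W
P_out = 6210 W
Losses = P_in − P_out = 8048 − 6210 = 1838 W

1840 W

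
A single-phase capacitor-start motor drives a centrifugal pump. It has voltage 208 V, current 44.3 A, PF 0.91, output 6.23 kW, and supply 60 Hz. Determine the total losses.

2160 W

P_in = V·I·cosφ = 208×44.3×0.91 = 8385 W
P_out = 6230 W
Losses = P_in − P_out = 8385 − 6230 = 2155 W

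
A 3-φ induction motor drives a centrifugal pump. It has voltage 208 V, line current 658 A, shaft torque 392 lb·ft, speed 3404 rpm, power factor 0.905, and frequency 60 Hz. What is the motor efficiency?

τ = 392 lb·ft × 1.356 = 531.6 N·m
ω = 2π × 3404/60 = 356.5 rad/s; P_out = τω = 531.6 × 356.5 = 189515 W
P_in = √3·V_L·I_L·cosφ = 1.732 × 208 × 658 × 0.905 = 214529 W
η = P_out / P_in = 189515 / 214529 = 0.883 = 88.3%

88.3 %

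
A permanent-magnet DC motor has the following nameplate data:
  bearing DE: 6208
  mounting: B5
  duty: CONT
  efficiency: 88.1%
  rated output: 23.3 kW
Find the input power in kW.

26.4 kW

P_out = 23300 W
P_in = P_out/η = 23300/0.881 = 26447 W = 26.4 kW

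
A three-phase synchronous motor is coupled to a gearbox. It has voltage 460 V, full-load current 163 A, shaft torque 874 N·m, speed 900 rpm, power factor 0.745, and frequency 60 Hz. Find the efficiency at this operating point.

85.1 %

ω = 2π × 900/60 = 94.25 rad/s; P_out = τω = 874 × 94.25 = 82375 W
P_in = √3·V_L·I_L·cosφ = 1.732 × 460 × 163 × 0.745 = 96750 W
η = P_out / P_in = 82375 / 96750 = 0.851 = 85.1%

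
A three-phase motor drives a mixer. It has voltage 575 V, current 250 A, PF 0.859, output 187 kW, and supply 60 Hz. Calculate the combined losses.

P_in = √3·V·I·cosφ = 1.732×575×250×0.859 = 213870 W
P_out = 187000 W
Losses = P_in − P_out = 213870 − 187000 = 26870 W

26.9 kW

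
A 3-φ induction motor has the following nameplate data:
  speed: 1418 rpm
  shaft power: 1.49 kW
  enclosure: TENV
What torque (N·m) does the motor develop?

10 N·m

ω = 2π × 1418/60 = 148.5 rad/s
τ = P/ω = 1490/148.5 = 10 N·m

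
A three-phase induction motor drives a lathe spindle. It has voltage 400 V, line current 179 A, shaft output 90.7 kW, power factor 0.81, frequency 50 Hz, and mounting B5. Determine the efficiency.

90.3 %

P_out = 90.7 kW = 90700 W
P_in = √3·V_L·I_L·cosφ = 1.732 × 400 × 179 × 0.81 = 100449 W
η = P_out / P_in = 90700 / 100449 = 0.903 = 90.3%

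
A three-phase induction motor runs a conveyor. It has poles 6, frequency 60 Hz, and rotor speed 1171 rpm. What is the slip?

n_s = 120f/p = 120×60/6 = 1200 rpm
s = (n_s − n)/n_s = (1200 − 1171)/1200 = 0.0242

2.42 %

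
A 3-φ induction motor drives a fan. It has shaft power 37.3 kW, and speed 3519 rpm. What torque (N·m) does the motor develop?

101 N·m

ω = 2π × 3519/60 = 368.5 rad/s
τ = P/ω = 37300/368.5 = 101 N·m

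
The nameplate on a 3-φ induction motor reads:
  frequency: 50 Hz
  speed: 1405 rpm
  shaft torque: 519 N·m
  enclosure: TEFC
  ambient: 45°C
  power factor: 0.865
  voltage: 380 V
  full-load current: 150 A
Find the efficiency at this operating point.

ω = 2π × 1405/60 = 147.1 rad/s; P_out = τω = 519 × 147.1 = 76345 W
P_in = √3·V_L·I_L·cosφ = 1.732 × 380 × 150 × 0.865 = 85396 W
η = P_out / P_in = 76345 / 85396 = 0.894 = 89.4%

89.4 %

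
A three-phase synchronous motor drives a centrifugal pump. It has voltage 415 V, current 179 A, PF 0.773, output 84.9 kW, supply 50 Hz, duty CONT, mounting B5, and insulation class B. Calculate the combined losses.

14.6 kW

P_in = √3·V·I·cosφ = 1.732×415×179×0.773 = 99455 W
P_out = 84900 W
Losses = P_in − P_out = 99455 − 84900 = 14555 W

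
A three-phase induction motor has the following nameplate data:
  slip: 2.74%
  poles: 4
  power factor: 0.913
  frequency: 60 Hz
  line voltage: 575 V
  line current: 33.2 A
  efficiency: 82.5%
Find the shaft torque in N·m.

P_in = √3·V·I·cosφ = 1.732 × 575 × 33.2 × 0.913 = 30187 W
P_out = η·P_in = 0.825 × 30187 = 24904 W
n_s = 120×60/4 = 1800 rpm; n = 1800×(1−0.0274) = 1751 rpm
ω = 2π×1751/60 = 183.4 rad/s
τ = P_out/ω = 24904/183.4 = 136 N·m

136 N·m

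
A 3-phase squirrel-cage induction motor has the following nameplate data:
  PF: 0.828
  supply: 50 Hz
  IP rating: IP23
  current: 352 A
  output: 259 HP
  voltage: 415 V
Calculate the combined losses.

P_in = √3·V·I·cosφ = 1.732×415×352×0.828 = 209493 W
P_out = 259×746 = 193214 W
Losses = P_in − P_out = 209493 − 193214 = 16279 W

16300 W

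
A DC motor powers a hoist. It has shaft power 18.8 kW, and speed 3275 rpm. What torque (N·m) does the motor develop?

ω = 2π × 3275/60 = 343 rad/s
τ = P/ω = 18800/343 = 54.8 N·m

54.8 N·m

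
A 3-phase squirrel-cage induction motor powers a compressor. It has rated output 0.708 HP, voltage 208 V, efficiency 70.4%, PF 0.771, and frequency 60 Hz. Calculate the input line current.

P_out = 0.708 × 746 = 528 W
P_in = P_out / η = 528 / 0.704 = 750 W
I_L = P_in / (√3·V_L·cosφ) = 750 / (1.732 × 208 × 0.771) = 2.7 A

2.7 A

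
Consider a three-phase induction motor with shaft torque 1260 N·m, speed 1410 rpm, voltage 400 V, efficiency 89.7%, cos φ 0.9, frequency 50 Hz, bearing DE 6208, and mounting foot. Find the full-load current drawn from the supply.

ω = 2π×1410/60 = 147.7 rad/s; P_out = τω = 1260 × 147.7 = 186102 W
P_in = P_out / η = 186102 / 0.897 = 207472 W
I_L = P_in / (√3·V_L·cosφ) = 207472 / (1.732 × 400 × 0.9) = 333 A

333 A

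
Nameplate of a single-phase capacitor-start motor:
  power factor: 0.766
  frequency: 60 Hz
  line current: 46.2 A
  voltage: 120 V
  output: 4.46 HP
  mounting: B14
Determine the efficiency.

78.3 %

P_out = 4.46 × 746 = 3327 W
P_in = V·I·cosφ = 120 × 46.2 × 0.766 = 4247 W
η = P_out / P_in = 3327 / 4247 = 0.783 = 78.3%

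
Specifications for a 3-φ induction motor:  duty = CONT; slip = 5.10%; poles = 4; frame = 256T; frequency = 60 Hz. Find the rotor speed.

1708 rpm

n_s = 120f/p = 120×60/4 = 1800 rpm
n = n_s(1 − s) = 1800 × (1 − 0.051) = 1708 rpm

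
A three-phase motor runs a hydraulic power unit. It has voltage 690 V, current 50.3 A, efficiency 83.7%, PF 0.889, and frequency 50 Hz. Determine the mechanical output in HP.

P_in = √3·V·I·cosφ = 1.732 × 690 × 50.3 × 0.889 = 53440 W
P_out = η·P_in = 0.837 × 53440 = 44729 W
= 44729/746 = 60 HP

60 HP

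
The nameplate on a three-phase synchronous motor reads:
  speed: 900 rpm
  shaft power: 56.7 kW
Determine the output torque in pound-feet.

444 lb·ft

ω = 2π × 900/60 = 94.25 rad/s
τ = P/ω = 56700/94.25 = 601.6 N·m
In lb·ft: 601.6/1.356 = 444 lb·ft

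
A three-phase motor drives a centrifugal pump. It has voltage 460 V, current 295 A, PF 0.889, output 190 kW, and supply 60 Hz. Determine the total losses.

P_in = √3·V·I·cosφ = 1.732×460×295×0.889 = 208944 W
P_out = 190000 W
Losses = P_in − P_out = 208944 − 190000 = 18944 W

18.9 kW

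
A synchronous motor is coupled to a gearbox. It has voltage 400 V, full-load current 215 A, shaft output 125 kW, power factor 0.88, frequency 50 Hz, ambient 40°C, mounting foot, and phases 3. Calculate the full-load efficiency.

95.4 %

P_out = 125 kW = 125000 W
P_in = √3·V_L·I_L·cosφ = 1.732 × 400 × 215 × 0.88 = 131078 W
η = P_out / P_in = 125000 / 131078 = 0.954 = 95.4%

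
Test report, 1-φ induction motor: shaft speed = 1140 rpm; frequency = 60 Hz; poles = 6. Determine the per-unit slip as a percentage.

5.0 %

n_s = 120f/p = 120×60/6 = 1200 rpm
s = (n_s − n)/n_s = (1200 − 1140)/1200 = 0.0500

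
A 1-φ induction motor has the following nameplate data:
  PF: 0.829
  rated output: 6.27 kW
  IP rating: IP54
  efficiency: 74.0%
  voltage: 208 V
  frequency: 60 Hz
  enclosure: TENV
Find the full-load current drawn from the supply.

49.1 A

P_out = 6.27 kW = 6270 W
P_in = P_out / η = 6270 / 0.740 = 8473 W
I = P_in / (V·cosφ) = 8473 / (208 × 0.829) = 49.1 A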